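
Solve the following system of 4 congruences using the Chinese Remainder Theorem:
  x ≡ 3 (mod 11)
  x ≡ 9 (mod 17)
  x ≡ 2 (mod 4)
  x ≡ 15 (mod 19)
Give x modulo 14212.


Product of moduli M = 11 · 17 · 4 · 19 = 14212.
Merge one congruence at a time:
  Start: x ≡ 3 (mod 11).
  Combine with x ≡ 9 (mod 17); new modulus lcm = 187.
    Write x = 3 + 11·t and substitute into x ≡ 9 (mod 17): 11·t ≡ 9 − 3 = 6 (mod 17).
    The inverse of 11 mod 17 is 14 (since 11·14 = 154 = 9·17 + 1), so t ≡ 14·6 = 84 ≡ 16 (mod 17).
    Then x = 3 + 11·16 = 179, valid modulo lcm(11, 17) = 187: x ≡ 179 (mod 187).
  Combine with x ≡ 2 (mod 4); new modulus lcm = 748.
    Write x = 179 + 187·t and substitute into x ≡ 2 (mod 4): 187·t ≡ 2 − 179 = -177 (mod 4).
    Reduce coefficients mod 4: 3·t ≡ 3 (mod 4).
    The inverse of 3 mod 4 is 3 (since 3·3 = 9 = 2·4 + 1), so t ≡ 3·3 = 9 ≡ 1 (mod 4).
    Then x = 179 + 187·1 = 366, valid modulo lcm(187, 4) = 748: x ≡ 366 (mod 748).
  Combine with x ≡ 15 (mod 19); new modulus lcm = 14212.
    Write x = 366 + 748·t and substitute into x ≡ 15 (mod 19): 748·t ≡ 15 − 366 = -351 (mod 19).
    Reduce coefficients mod 19: 7·t ≡ 10 (mod 19).
    The inverse of 7 mod 19 is 11 (since 7·11 = 77 = 4·19 + 1), so t ≡ 11·10 = 110 ≡ 15 (mod 19).
    Then x = 366 + 748·15 = 11586, valid modulo lcm(748, 19) = 14212: x ≡ 11586 (mod 14212).
Verify against each original: 11586 mod 11 = 3, 11586 mod 17 = 9, 11586 mod 4 = 2, 11586 mod 19 = 15.

x ≡ 11586 (mod 14212).


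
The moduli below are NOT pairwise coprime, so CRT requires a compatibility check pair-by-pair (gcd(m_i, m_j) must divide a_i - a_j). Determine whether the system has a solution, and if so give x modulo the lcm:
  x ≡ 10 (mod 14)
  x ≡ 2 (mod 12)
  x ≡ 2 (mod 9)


Moduli 14, 12, 9 are not pairwise coprime, so CRT works modulo lcm(m_i) when all pairwise compatibility conditions hold.
Pairwise compatibility: gcd(m_i, m_j) must divide a_i - a_j for every pair.
Merge one congruence at a time:
  Start: x ≡ 10 (mod 14).
  Combine with x ≡ 2 (mod 12): gcd(14, 12) = 2; 2 - 10 = -8, which IS divisible by 2, so compatible.
    Write x = 10 + 14·t and substitute into x ≡ 2 (mod 12): 14·t ≡ 2 − 10 = -8 (mod 12).
    Divide the congruence (and modulus) by g = 2: 7·t ≡ -4 (mod 6).
    Reduce coefficients mod 6: 1·t ≡ 2 (mod 6).
    So t ≡ 2 (mod 6).
    Then x = 10 + 14·2 = 38, valid modulo lcm(14, 12) = 84: x ≡ 38 (mod 84).
  Combine with x ≡ 2 (mod 9): gcd(84, 9) = 3; 2 - 38 = -36, which IS divisible by 3, so compatible.
    Write x = 38 + 84·t and substitute into x ≡ 2 (mod 9): 84·t ≡ 2 − 38 = -36 (mod 9).
    Divide the congruence (and modulus) by g = 3: 28·t ≡ -12 (mod 3).
    Reduce coefficients mod 3: 1·t ≡ 0 (mod 3).
    So t ≡ 0 (mod 3).
    Then x = 38 + 84·0 = 38, valid modulo lcm(84, 9) = 252: x ≡ 38 (mod 252).
Verify: 38 mod 14 = 10, 38 mod 12 = 2, 38 mod 9 = 2.

x ≡ 38 (mod 252).


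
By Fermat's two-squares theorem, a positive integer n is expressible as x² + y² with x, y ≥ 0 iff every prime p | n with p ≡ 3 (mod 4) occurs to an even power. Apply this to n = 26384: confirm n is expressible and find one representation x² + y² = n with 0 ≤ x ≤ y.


Step 1: Factor n = 26384 = 2^4 · 17 · 97.
Step 2: Check the mod-4 condition on each prime factor: 2 = 2 (special); 17 ≡ 1 (mod 4), exponent 1; 97 ≡ 1 (mod 4), exponent 1.
All primes ≡ 3 (mod 4) appear to even exponent (or don't appear), so by the two-squares theorem n IS expressible as a sum of two squares.
Step 3: Build a representation. Group n = k² · m with k = 4 and m = 17 · 97 = 1649 (a product of primes ≡ 1 (mod 4)); a representation of m scales to one of n via (k·x)² + (k·y)² = k²(x² + y²). Each prime p ≡ 1 (mod 4) is itself a sum of two squares; find a² by testing p − a² for a perfect square:
  17: 17 − 1² = 16 = 4² ⇒ 17 = 1² + 4².
  97: 97 − 1² = 96, 97 − 2² = 93, 97 − 3² = 88, 97 − 4² = 81 = 9² ⇒ 97 = 4² + 9².
  Combine using the Brahmagupta–Fibonacci identity (a² + b²)(c² + d²) = (ac − bd)² + (ad + bc)² = (ac + bd)² + (ad − bc)²:
  17 · 97 = 1649: from (1² + 4²)(4² + 9²), take (1·4 − 4·9, 1·9 + 4·4) = (4 − 36, 9 + 16) = (-32, 25); dropping signs (only squares matter) gives (32, 25); check 32² + 25² = 1024 + 625 = 1649 ✓.
  Scale by k = 4: (4·32, 4·25) = (128, 100).
Step 4: Order so x ≤ y and verify: 100² + 128² = 10000 + 16384 = 26384 = n. ✓

n = 26384 = 100² + 128² (one valid representation with x ≤ y).


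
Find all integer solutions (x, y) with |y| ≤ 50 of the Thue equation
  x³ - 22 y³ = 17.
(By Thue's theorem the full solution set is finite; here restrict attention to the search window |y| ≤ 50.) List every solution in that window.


The equation is x³ - 22y³ = 17. For fixed y, x³ = 22·y³ + 17, so a solution requires the RHS to be a perfect cube.
Strategy: iterate y from -50 to 50, compute RHS = 22·y³ + 17, and check whether it is a (positive or negative) perfect cube.
Check small values of y:
  y = 0: RHS = 17 is not a perfect cube.
  y = 1: RHS = 39 is not a perfect cube.
  y = -1: RHS = -5 is not a perfect cube.
  y = 2: RHS = 193 is not a perfect cube.
  y = -2: RHS = -159 is not a perfect cube.
  y = 3: RHS = 611 is not a perfect cube.
  y = -3: RHS = -577 is not a perfect cube.
Continuing the search up to |y| = 50 finds no solutions either.
No (x, y) in the scanned range satisfies the equation.

No integer solutions with |y| ≤ 50.


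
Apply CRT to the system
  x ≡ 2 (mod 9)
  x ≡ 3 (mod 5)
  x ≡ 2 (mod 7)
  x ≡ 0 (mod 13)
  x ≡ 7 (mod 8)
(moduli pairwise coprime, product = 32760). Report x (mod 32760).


Product of moduli M = 9 · 5 · 7 · 13 · 8 = 32760.
Merge one congruence at a time:
  Start: x ≡ 2 (mod 9).
  Combine with x ≡ 3 (mod 5); new modulus lcm = 45.
    Write x = 2 + 9·t and substitute into x ≡ 3 (mod 5): 9·t ≡ 3 − 2 = 1 (mod 5).
    Reduce coefficients mod 5: 4·t ≡ 1 (mod 5).
    The inverse of 4 mod 5 is 4 (since 4·4 = 16 = 3·5 + 1), so t ≡ 4·1 = 4 ≡ 4 (mod 5).
    Then x = 2 + 9·4 = 38, valid modulo lcm(9, 5) = 45: x ≡ 38 (mod 45).
  Combine with x ≡ 2 (mod 7); new modulus lcm = 315.
    Write x = 38 + 45·t and substitute into x ≡ 2 (mod 7): 45·t ≡ 2 − 38 = -36 (mod 7).
    Reduce coefficients mod 7: 3·t ≡ 6 (mod 7).
    The inverse of 3 mod 7 is 5 (since 3·5 = 15 = 2·7 + 1), so t ≡ 5·6 = 30 ≡ 2 (mod 7).
    Then x = 38 + 45·2 = 128, valid modulo lcm(45, 7) = 315: x ≡ 128 (mod 315).
  Combine with x ≡ 0 (mod 13); new modulus lcm = 4095.
    Write x = 128 + 315·t and substitute into x ≡ 0 (mod 13): 315·t ≡ 0 − 128 = -128 (mod 13).
    Reduce coefficients mod 13: 3·t ≡ 2 (mod 13).
    The inverse of 3 mod 13 is 9 (since 3·9 = 27 = 2·13 + 1), so t ≡ 9·2 = 18 ≡ 5 (mod 13).
    Then x = 128 + 315·5 = 1703, valid modulo lcm(315, 13) = 4095: x ≡ 1703 (mod 4095).
  Combine with x ≡ 7 (mod 8); new modulus lcm = 32760.
    Write x = 1703 + 4095·t and substitute into x ≡ 7 (mod 8): 4095·t ≡ 7 − 1703 = -1696 (mod 8).
    Reduce coefficients mod 8: 7·t ≡ 0 (mod 8).
    The inverse of 7 mod 8 is 7 (since 7·7 = 49 = 6·8 + 1), so t ≡ 7·0 = 0 ≡ 0 (mod 8).
    Then x = 1703 + 4095·0 = 1703, valid modulo lcm(4095, 8) = 32760: x ≡ 1703 (mod 32760).
Verify against each original: 1703 mod 9 = 2, 1703 mod 5 = 3, 1703 mod 7 = 2, 1703 mod 13 = 0, 1703 mod 8 = 7.

x ≡ 1703 (mod 32760).


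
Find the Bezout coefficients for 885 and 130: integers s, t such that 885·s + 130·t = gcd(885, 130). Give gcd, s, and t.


Euclidean algorithm on (885, 130) — divide until remainder is 0:
  885 = 6 · 130 + 105
  130 = 1 · 105 + 25
  105 = 4 · 25 + 5
  25 = 5 · 5 + 0
gcd(885, 130) = 5.
Track Bezout coefficients alongside the remainders: start with r₀ = 885 = a·1 + b·0 (s = 1, t = 0) and r₁ = 130 = a·0 + b·1 (s = 0, t = 1); each new remainder r_{k+1} = r_{k-1} − q_k·r_k inherits s_{k+1} = s_{k-1} − q_k·s_k, t_{k+1} = t_{k-1} − q_k·t_k, so r_k = a·s_k + b·t_k at every step:
  q = 6: r = 105, s = 1 − 6·0 = 1, t = 0 − 6·1 = -6  (check: 885·1 + 130·(-6) = 105)
  q = 1: r = 25, s = 0 − 1·1 = -1, t = 1 − 1·(-6) = 7  (check: 885·(-1) + 130·7 = 25)
  q = 4: r = 5, s = 1 − 4·(-1) = 5, t = -6 − 4·7 = -34  (check: 885·5 + 130·(-34) = 5)
The row with r = 5 (the gcd) gives the Bezout coefficients s = 5, t = -34.
Result: 885 · (5) + 130 · (-34) = 5.

gcd(885, 130) = 5; s = 5, t = -34 (check: 885·5 + 130·(-34) = 5).


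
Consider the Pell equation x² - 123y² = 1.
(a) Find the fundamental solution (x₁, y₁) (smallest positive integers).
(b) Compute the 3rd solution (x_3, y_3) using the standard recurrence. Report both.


Step 1: Find the fundamental solution (x₁, y₁) of x² - 123y² = 1.
  Expand √123 as a continued fraction. a₀ = ⌊√123⌋ = 11; iterate m_{k+1} = d_k·a_k − m_k, d_{k+1} = (123 − m_{k+1}²)/d_k, a_{k+1} = ⌊(a₀ + m_{k+1})/d_{k+1}⌋ (starting m₀ = 0, d₀ = 1), with convergents p_k = a_k·p_{k-1} + p_{k-2}, q_k = a_k·q_{k-1} + q_{k-2} (p₋₁ = 1, q₋₁ = 0):
  k = 0: a₀ = 11; p₀/q₀ = 11/1; p₀² − 123·q₀² = 121 − 123 = -2.
  k = 1: m = 11, d = 2, a = ⌊(11 + 11)/2⌋ = 11; p/q = (11·11 + 1)/(11·1 + 0) = 122/11; p² − 123·q² = 14884 − 14883 = 1.
  The first convergent with p² − 123·q² = 1 gives the fundamental solution (x₁, y₁) = (122, 11).
Step 2: Apply the recurrence (x_{n+1}, y_{n+1}) = (x₁x_n + 123y₁y_n, x₁y_n + y₁x_n) repeatedly.
  From (x_1, y_1) = (122, 11): x_2 = 122·122 + 123·11·11 = 29767; y_2 = 122·11 + 11·122 = 2684.
  From (x_2, y_2) = (29767, 2684): x_3 = 122·29767 + 123·11·2684 = 7263026; y_3 = 122·2684 + 11·29767 = 654885.
Step 3: Verify x_3² - 123·y_3² = 52751546676676 - 52751546676675 = 1 (should be 1). ✓

(x_1, y_1) = (122, 11); (x_3, y_3) = (7263026, 654885).


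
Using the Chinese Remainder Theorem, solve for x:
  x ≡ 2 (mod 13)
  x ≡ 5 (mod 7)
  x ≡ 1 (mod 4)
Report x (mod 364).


Moduli 13, 7, 4 are pairwise coprime; by CRT there is a unique solution modulo M = 13 · 7 · 4 = 364.
Solve pairwise, accumulating the modulus:
  Start with x ≡ 2 (mod 13).
  Combine with x ≡ 5 (mod 7): since gcd(13, 7) = 1, we get a unique residue mod 91.
    Write x = 2 + 13·t and substitute into x ≡ 5 (mod 7): 13·t ≡ 5 − 2 = 3 (mod 7).
    Reduce coefficients mod 7: 6·t ≡ 3 (mod 7).
    The inverse of 6 mod 7 is 6 (since 6·6 = 36 = 5·7 + 1), so t ≡ 6·3 = 18 ≡ 4 (mod 7).
    Then x = 2 + 13·4 = 54, valid modulo lcm(13, 7) = 91: x ≡ 54 (mod 91).
  Combine with x ≡ 1 (mod 4): since gcd(91, 4) = 1, we get a unique residue mod 364.
    Write x = 54 + 91·t and substitute into x ≡ 1 (mod 4): 91·t ≡ 1 − 54 = -53 (mod 4).
    Reduce coefficients mod 4: 3·t ≡ 3 (mod 4).
    The inverse of 3 mod 4 is 3 (since 3·3 = 9 = 2·4 + 1), so t ≡ 3·3 = 9 ≡ 1 (mod 4).
    Then x = 54 + 91·1 = 145, valid modulo lcm(91, 4) = 364: x ≡ 145 (mod 364).
Verify: 145 mod 13 = 2 ✓, 145 mod 7 = 5 ✓, 145 mod 4 = 1 ✓.

x ≡ 145 (mod 364).


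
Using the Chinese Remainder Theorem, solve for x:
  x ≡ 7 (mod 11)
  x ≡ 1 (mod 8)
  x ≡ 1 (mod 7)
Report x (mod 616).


Moduli 11, 8, 7 are pairwise coprime; by CRT there is a unique solution modulo M = 11 · 8 · 7 = 616.
Solve pairwise, accumulating the modulus:
  Start with x ≡ 7 (mod 11).
  Combine with x ≡ 1 (mod 8): since gcd(11, 8) = 1, we get a unique residue mod 88.
    Write x = 7 + 11·t and substitute into x ≡ 1 (mod 8): 11·t ≡ 1 − 7 = -6 (mod 8).
    Reduce coefficients mod 8: 3·t ≡ 2 (mod 8).
    The inverse of 3 mod 8 is 3 (since 3·3 = 9 = 1·8 + 1), so t ≡ 3·2 = 6 ≡ 6 (mod 8).
    Then x = 7 + 11·6 = 73, valid modulo lcm(11, 8) = 88: x ≡ 73 (mod 88).
  Combine with x ≡ 1 (mod 7): since gcd(88, 7) = 1, we get a unique residue mod 616.
    Write x = 73 + 88·t and substitute into x ≡ 1 (mod 7): 88·t ≡ 1 − 73 = -72 (mod 7).
    Reduce coefficients mod 7: 4·t ≡ 5 (mod 7).
    The inverse of 4 mod 7 is 2 (since 4·2 = 8 = 1·7 + 1), so t ≡ 2·5 = 10 ≡ 3 (mod 7).
    Then x = 73 + 88·3 = 337, valid modulo lcm(88, 7) = 616: x ≡ 337 (mod 616).
Verify: 337 mod 11 = 7 ✓, 337 mod 8 = 1 ✓, 337 mod 7 = 1 ✓.

x ≡ 337 (mod 616).


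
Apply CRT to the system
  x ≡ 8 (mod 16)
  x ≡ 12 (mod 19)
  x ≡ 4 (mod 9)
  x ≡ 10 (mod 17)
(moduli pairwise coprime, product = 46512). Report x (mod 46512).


Product of moduli M = 16 · 19 · 9 · 17 = 46512.
Merge one congruence at a time:
  Start: x ≡ 8 (mod 16).
  Combine with x ≡ 12 (mod 19); new modulus lcm = 304.
    Write x = 8 + 16·t and substitute into x ≡ 12 (mod 19): 16·t ≡ 12 − 8 = 4 (mod 19).
    The inverse of 16 mod 19 is 6 (since 16·6 = 96 = 5·19 + 1), so t ≡ 6·4 = 24 ≡ 5 (mod 19).
    Then x = 8 + 16·5 = 88, valid modulo lcm(16, 19) = 304: x ≡ 88 (mod 304).
  Combine with x ≡ 4 (mod 9); new modulus lcm = 2736.
    Write x = 88 + 304·t and substitute into x ≡ 4 (mod 9): 304·t ≡ 4 − 88 = -84 (mod 9).
    Reduce coefficients mod 9: 7·t ≡ 6 (mod 9).
    The inverse of 7 mod 9 is 4 (since 7·4 = 28 = 3·9 + 1), so t ≡ 4·6 = 24 ≡ 6 (mod 9).
    Then x = 88 + 304·6 = 1912, valid modulo lcm(304, 9) = 2736: x ≡ 1912 (mod 2736).
  Combine with x ≡ 10 (mod 17); new modulus lcm = 46512.
    Write x = 1912 + 2736·t and substitute into x ≡ 10 (mod 17): 2736·t ≡ 10 − 1912 = -1902 (mod 17).
    Reduce coefficients mod 17: 16·t ≡ 2 (mod 17).
    The inverse of 16 mod 17 is 16 (since 16·16 = 256 = 15·17 + 1), so t ≡ 16·2 = 32 ≡ 15 (mod 17).
    Then x = 1912 + 2736·15 = 42952, valid modulo lcm(2736, 17) = 46512: x ≡ 42952 (mod 46512).
Verify against each original: 42952 mod 16 = 8, 42952 mod 19 = 12, 42952 mod 9 = 4, 42952 mod 17 = 10.

x ≡ 42952 (mod 46512).


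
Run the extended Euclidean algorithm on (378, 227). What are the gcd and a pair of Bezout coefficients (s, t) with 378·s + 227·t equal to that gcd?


Euclidean algorithm on (378, 227) — divide until remainder is 0:
  378 = 1 · 227 + 151
  227 = 1 · 151 + 76
  151 = 1 · 76 + 75
  76 = 1 · 75 + 1
  75 = 75 · 1 + 0
gcd(378, 227) = 1.
Track Bezout coefficients alongside the remainders: start with r₀ = 378 = a·1 + b·0 (s = 1, t = 0) and r₁ = 227 = a·0 + b·1 (s = 0, t = 1); each new remainder r_{k+1} = r_{k-1} − q_k·r_k inherits s_{k+1} = s_{k-1} − q_k·s_k, t_{k+1} = t_{k-1} − q_k·t_k, so r_k = a·s_k + b·t_k at every step:
  q = 1: r = 151, s = 1 − 1·0 = 1, t = 0 − 1·1 = -1  (check: 378·1 + 227·(-1) = 151)
  q = 1: r = 76, s = 0 − 1·1 = -1, t = 1 − 1·(-1) = 2  (check: 378·(-1) + 227·2 = 76)
  q = 1: r = 75, s = 1 − 1·(-1) = 2, t = -1 − 1·2 = -3  (check: 378·2 + 227·(-3) = 75)
  q = 1: r = 1, s = -1 − 1·2 = -3, t = 2 − 1·(-3) = 5  (check: 378·(-3) + 227·5 = 1)
The row with r = 1 (the gcd) gives the Bezout coefficients s = -3, t = 5.
Result: 378 · (-3) + 227 · (5) = 1.

gcd(378, 227) = 1; s = -3, t = 5 (check: 378·(-3) + 227·5 = 1).


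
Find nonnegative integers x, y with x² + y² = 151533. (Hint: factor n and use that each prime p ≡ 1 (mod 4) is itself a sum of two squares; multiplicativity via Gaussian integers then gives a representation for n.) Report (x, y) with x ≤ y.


Step 1: Factor n = 151533 = 3^2 · 113 · 149.
Step 2: Check the mod-4 condition on each prime factor: 3 ≡ 3 (mod 4), exponent 2 (must be even); 113 ≡ 1 (mod 4), exponent 1; 149 ≡ 1 (mod 4), exponent 1.
All primes ≡ 3 (mod 4) appear to even exponent (or don't appear), so by the two-squares theorem n IS expressible as a sum of two squares.
Step 3: Build a representation. Group n = k² · m with k = 3 and m = 113 · 149 = 16837 (a product of primes ≡ 1 (mod 4)); a representation of m scales to one of n via (k·x)² + (k·y)² = k²(x² + y²). Each prime p ≡ 1 (mod 4) is itself a sum of two squares; find a² by testing p − a² for a perfect square:
  113: 113 − 1² = 112, 113 − 2² = 109, 113 − 3² = 104, 113 − 4² = 97, 113 − 5² = 88, 113 − 6² = 77, 113 − 7² = 64 = 8² ⇒ 113 = 7² + 8².
  149: 149 − 1² = 148, 149 − 2² = 145, 149 − 3² = 140, 149 − 4² = 133, 149 − 5² = 124, 149 − 6² = 113, 149 − 7² = 100 = 10² ⇒ 149 = 7² + 10².
  Combine using the Brahmagupta–Fibonacci identity (a² + b²)(c² + d²) = (ac − bd)² + (ad + bc)² = (ac + bd)² + (ad − bc)²:
  113 · 149 = 16837: from (7² + 8²)(7² + 10²), take (7·7 − 8·10, 7·10 + 8·7) = (49 − 80, 70 + 56) = (-31, 126); dropping signs (only squares matter) gives (31, 126); check 31² + 126² = 961 + 15876 = 16837 ✓.
  Scale by k = 3: (3·31, 3·126) = (93, 378).
Step 4: Order so x ≤ y and verify: 93² + 378² = 8649 + 142884 = 151533 = n. ✓

n = 151533 = 93² + 378² (one valid representation with x ≤ y).


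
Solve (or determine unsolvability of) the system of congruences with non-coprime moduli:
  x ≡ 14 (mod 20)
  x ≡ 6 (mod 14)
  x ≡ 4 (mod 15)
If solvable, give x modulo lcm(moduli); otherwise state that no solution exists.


Moduli 20, 14, 15 are not pairwise coprime, so CRT works modulo lcm(m_i) when all pairwise compatibility conditions hold.
Pairwise compatibility: gcd(m_i, m_j) must divide a_i - a_j for every pair.
Merge one congruence at a time:
  Start: x ≡ 14 (mod 20).
  Combine with x ≡ 6 (mod 14): gcd(20, 14) = 2; 6 - 14 = -8, which IS divisible by 2, so compatible.
    Write x = 14 + 20·t and substitute into x ≡ 6 (mod 14): 20·t ≡ 6 − 14 = -8 (mod 14).
    Divide the congruence (and modulus) by g = 2: 10·t ≡ -4 (mod 7).
    Reduce coefficients mod 7: 3·t ≡ 3 (mod 7).
    The inverse of 3 mod 7 is 5 (since 3·5 = 15 = 2·7 + 1), so t ≡ 5·3 = 15 ≡ 1 (mod 7).
    Then x = 14 + 20·1 = 34, valid modulo lcm(20, 14) = 140: x ≡ 34 (mod 140).
  Combine with x ≡ 4 (mod 15): gcd(140, 15) = 5; 4 - 34 = -30, which IS divisible by 5, so compatible.
    Write x = 34 + 140·t and substitute into x ≡ 4 (mod 15): 140·t ≡ 4 − 34 = -30 (mod 15).
    Divide the congruence (and modulus) by g = 5: 28·t ≡ -6 (mod 3).
    Reduce coefficients mod 3: 1·t ≡ 0 (mod 3).
    So t ≡ 0 (mod 3).
    Then x = 34 + 140·0 = 34, valid modulo lcm(140, 15) = 420: x ≡ 34 (mod 420).
Verify: 34 mod 20 = 14, 34 mod 14 = 6, 34 mod 15 = 4.

x ≡ 34 (mod 420).


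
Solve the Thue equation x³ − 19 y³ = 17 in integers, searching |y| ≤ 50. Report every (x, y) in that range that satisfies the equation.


The equation is x³ - 19y³ = 17. For fixed y, x³ = 19·y³ + 17, so a solution requires the RHS to be a perfect cube.
Strategy: iterate y from -50 to 50, compute RHS = 19·y³ + 17, and check whether it is a (positive or negative) perfect cube.
Check small values of y:
  y = 0: RHS = 17 is not a perfect cube.
  y = 1: RHS = 36 is not a perfect cube.
  y = -1: RHS = -2 is not a perfect cube.
  y = 2: RHS = 169 is not a perfect cube.
  y = -2: RHS = -135 is not a perfect cube.
  y = 3: RHS = 530 is not a perfect cube.
  y = -3: RHS = -496 is not a perfect cube.
Continuing the search up to |y| = 50 finds no solutions either.
No (x, y) in the scanned range satisfies the equation.

No integer solutions with |y| ≤ 50.


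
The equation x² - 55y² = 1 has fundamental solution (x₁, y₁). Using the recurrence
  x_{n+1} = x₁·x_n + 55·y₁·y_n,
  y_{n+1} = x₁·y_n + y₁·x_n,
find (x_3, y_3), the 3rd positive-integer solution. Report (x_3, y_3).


Step 1: Find the fundamental solution (x₁, y₁) of x² - 55y² = 1.
  Expand √55 as a continued fraction. a₀ = ⌊√55⌋ = 7; iterate m_{k+1} = d_k·a_k − m_k, d_{k+1} = (55 − m_{k+1}²)/d_k, a_{k+1} = ⌊(a₀ + m_{k+1})/d_{k+1}⌋ (starting m₀ = 0, d₀ = 1), with convergents p_k = a_k·p_{k-1} + p_{k-2}, q_k = a_k·q_{k-1} + q_{k-2} (p₋₁ = 1, q₋₁ = 0):
  k = 0: a₀ = 7; p₀/q₀ = 7/1; p₀² − 55·q₀² = 49 − 55 = -6.
  k = 1: m = 7, d = 6, a = ⌊(7 + 7)/6⌋ = 2; p/q = (2·7 + 1)/(2·1 + 0) = 15/2; p² − 55·q² = 225 − 220 = 5.
  k = 2: m = 5, d = 5, a = ⌊(7 + 5)/5⌋ = 2; p/q = (2·15 + 7)/(2·2 + 1) = 37/5; p² − 55·q² = 1369 − 1375 = -6.
  k = 3: m = 5, d = 6, a = ⌊(7 + 5)/6⌋ = 2; p/q = (2·37 + 15)/(2·5 + 2) = 89/12; p² − 55·q² = 7921 − 7920 = 1.
  The first convergent with p² − 55·q² = 1 gives the fundamental solution (x₁, y₁) = (89, 12).
Step 2: Apply the recurrence (x_{n+1}, y_{n+1}) = (x₁x_n + 55y₁y_n, x₁y_n + y₁x_n) repeatedly.
  From (x_1, y_1) = (89, 12): x_2 = 89·89 + 55·12·12 = 15841; y_2 = 89·12 + 12·89 = 2136.
  From (x_2, y_2) = (15841, 2136): x_3 = 89·15841 + 55·12·2136 = 2819609; y_3 = 89·2136 + 12·15841 = 380196.
Step 3: Verify x_3² - 55·y_3² = 7950194912881 - 7950194912880 = 1 (should be 1). ✓

(x_1, y_1) = (89, 12); (x_3, y_3) = (2819609, 380196).


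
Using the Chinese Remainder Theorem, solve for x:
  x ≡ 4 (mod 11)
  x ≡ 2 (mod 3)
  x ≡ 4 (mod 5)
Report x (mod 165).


Moduli 11, 3, 5 are pairwise coprime; by CRT there is a unique solution modulo M = 11 · 3 · 5 = 165.
Solve pairwise, accumulating the modulus:
  Start with x ≡ 4 (mod 11).
  Combine with x ≡ 2 (mod 3): since gcd(11, 3) = 1, we get a unique residue mod 33.
    Write x = 4 + 11·t and substitute into x ≡ 2 (mod 3): 11·t ≡ 2 − 4 = -2 (mod 3).
    Reduce coefficients mod 3: 2·t ≡ 1 (mod 3).
    The inverse of 2 mod 3 is 2 (since 2·2 = 4 = 1·3 + 1), so t ≡ 2·1 = 2 ≡ 2 (mod 3).
    Then x = 4 + 11·2 = 26, valid modulo lcm(11, 3) = 33: x ≡ 26 (mod 33).
  Combine with x ≡ 4 (mod 5): since gcd(33, 5) = 1, we get a unique residue mod 165.
    Write x = 26 + 33·t and substitute into x ≡ 4 (mod 5): 33·t ≡ 4 − 26 = -22 (mod 5).
    Reduce coefficients mod 5: 3·t ≡ 3 (mod 5).
    The inverse of 3 mod 5 is 2 (since 3·2 = 6 = 1·5 + 1), so t ≡ 2·3 = 6 ≡ 1 (mod 5).
    Then x = 26 + 33·1 = 59, valid modulo lcm(33, 5) = 165: x ≡ 59 (mod 165).
Verify: 59 mod 11 = 4 ✓, 59 mod 3 = 2 ✓, 59 mod 5 = 4 ✓.

x ≡ 59 (mod 165).


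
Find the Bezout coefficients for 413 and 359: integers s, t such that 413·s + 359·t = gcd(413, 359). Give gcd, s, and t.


Euclidean algorithm on (413, 359) — divide until remainder is 0:
  413 = 1 · 359 + 54
  359 = 6 · 54 + 35
  54 = 1 · 35 + 19
  35 = 1 · 19 + 16
  19 = 1 · 16 + 3
  16 = 5 · 3 + 1
  3 = 3 · 1 + 0
gcd(413, 359) = 1.
Track Bezout coefficients alongside the remainders: start with r₀ = 413 = a·1 + b·0 (s = 1, t = 0) and r₁ = 359 = a·0 + b·1 (s = 0, t = 1); each new remainder r_{k+1} = r_{k-1} − q_k·r_k inherits s_{k+1} = s_{k-1} − q_k·s_k, t_{k+1} = t_{k-1} − q_k·t_k, so r_k = a·s_k + b·t_k at every step:
  q = 1: r = 54, s = 1 − 1·0 = 1, t = 0 − 1·1 = -1  (check: 413·1 + 359·(-1) = 54)
  q = 6: r = 35, s = 0 − 6·1 = -6, t = 1 − 6·(-1) = 7  (check: 413·(-6) + 359·7 = 35)
  q = 1: r = 19, s = 1 − 1·(-6) = 7, t = -1 − 1·7 = -8  (check: 413·7 + 359·(-8) = 19)
  q = 1: r = 16, s = -6 − 1·7 = -13, t = 7 − 1·(-8) = 15  (check: 413·(-13) + 359·15 = 16)
  q = 1: r = 3, s = 7 − 1·(-13) = 20, t = -8 − 1·15 = -23  (check: 413·20 + 359·(-23) = 3)
  q = 5: r = 1, s = -13 − 5·20 = -113, t = 15 − 5·(-23) = 130  (check: 413·(-113) + 359·130 = 1)
The row with r = 1 (the gcd) gives the Bezout coefficients s = -113, t = 130.
Result: 413 · (-113) + 359 · (130) = 1.

gcd(413, 359) = 1; s = -113, t = 130 (check: 413·(-113) + 359·130 = 1).


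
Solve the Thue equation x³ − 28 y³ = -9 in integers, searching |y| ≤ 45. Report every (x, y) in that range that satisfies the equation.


The equation is x³ - 28y³ = -9. For fixed y, x³ = 28·y³ − 9, so a solution requires the RHS to be a perfect cube.
Strategy: iterate y from -45 to 45, compute RHS = 28·y³ − 9, and check whether it is a (positive or negative) perfect cube.
Check small values of y:
  y = 0: RHS = -9 is not a perfect cube.
  y = 1: RHS = 19 is not a perfect cube.
  y = -1: RHS = -37 is not a perfect cube.
  y = 2: RHS = 215 is not a perfect cube.
  y = -2: RHS = -233 is not a perfect cube.
  y = 3: RHS = 747 is not a perfect cube.
  y = -3: RHS = -765 is not a perfect cube.
Continuing the search up to |y| = 45 finds no solutions either.
No (x, y) in the scanned range satisfies the equation.

No integer solutions with |y| ≤ 45.


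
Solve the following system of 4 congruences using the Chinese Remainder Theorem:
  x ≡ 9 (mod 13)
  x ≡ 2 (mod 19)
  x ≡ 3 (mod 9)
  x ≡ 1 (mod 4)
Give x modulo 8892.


Product of moduli M = 13 · 19 · 9 · 4 = 8892.
Merge one congruence at a time:
  Start: x ≡ 9 (mod 13).
  Combine with x ≡ 2 (mod 19); new modulus lcm = 247.
    Write x = 9 + 13·t and substitute into x ≡ 2 (mod 19): 13·t ≡ 2 − 9 = -7 (mod 19).
    Reduce coefficients mod 19: 13·t ≡ 12 (mod 19).
    The inverse of 13 mod 19 is 3 (since 13·3 = 39 = 2·19 + 1), so t ≡ 3·12 = 36 ≡ 17 (mod 19).
    Then x = 9 + 13·17 = 230, valid modulo lcm(13, 19) = 247: x ≡ 230 (mod 247).
  Combine with x ≡ 3 (mod 9); new modulus lcm = 2223.
    Write x = 230 + 247·t and substitute into x ≡ 3 (mod 9): 247·t ≡ 3 − 230 = -227 (mod 9).
    Reduce coefficients mod 9: 4·t ≡ 7 (mod 9).
    The inverse of 4 mod 9 is 7 (since 4·7 = 28 = 3·9 + 1), so t ≡ 7·7 = 49 ≡ 4 (mod 9).
    Then x = 230 + 247·4 = 1218, valid modulo lcm(247, 9) = 2223: x ≡ 1218 (mod 2223).
  Combine with x ≡ 1 (mod 4); new modulus lcm = 8892.
    Write x = 1218 + 2223·t and substitute into x ≡ 1 (mod 4): 2223·t ≡ 1 − 1218 = -1217 (mod 4).
    Reduce coefficients mod 4: 3·t ≡ 3 (mod 4).
    The inverse of 3 mod 4 is 3 (since 3·3 = 9 = 2·4 + 1), so t ≡ 3·3 = 9 ≡ 1 (mod 4).
    Then x = 1218 + 2223·1 = 3441, valid modulo lcm(2223, 4) = 8892: x ≡ 3441 (mod 8892).
Verify against each original: 3441 mod 13 = 9, 3441 mod 19 = 2, 3441 mod 9 = 3, 3441 mod 4 = 1.

x ≡ 3441 (mod 8892).


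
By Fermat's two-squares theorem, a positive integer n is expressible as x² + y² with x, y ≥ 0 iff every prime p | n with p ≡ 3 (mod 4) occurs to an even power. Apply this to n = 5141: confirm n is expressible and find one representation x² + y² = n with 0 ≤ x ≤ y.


Step 1: Factor n = 5141 = 53 · 97.
Step 2: Check the mod-4 condition on each prime factor: 53 ≡ 1 (mod 4), exponent 1; 97 ≡ 1 (mod 4), exponent 1.
All primes ≡ 3 (mod 4) appear to even exponent (or don't appear), so by the two-squares theorem n IS expressible as a sum of two squares.
Step 3: Build a representation. Here n = 53 · 97 is a product of primes ≡ 1 (mod 4). Each prime p ≡ 1 (mod 4) is itself a sum of two squares; find a² by testing p − a² for a perfect square:
  53: 53 − 1² = 52, 53 − 2² = 49 = 7² ⇒ 53 = 2² + 7².
  97: 97 − 1² = 96, 97 − 2² = 93, 97 − 3² = 88, 97 − 4² = 81 = 9² ⇒ 97 = 4² + 9².
  Combine using the Brahmagupta–Fibonacci identity (a² + b²)(c² + d²) = (ac − bd)² + (ad + bc)² = (ac + bd)² + (ad − bc)²:
  53 · 97 = 5141: from (2² + 7²)(4² + 9²), take (2·4 − 7·9, 2·9 + 7·4) = (8 − 63, 18 + 28) = (-55, 46); dropping signs (only squares matter) gives (55, 46); check 55² + 46² = 3025 + 2116 = 5141 ✓.
Step 4: Order so x ≤ y and verify: 46² + 55² = 2116 + 3025 = 5141 = n. ✓

n = 5141 = 46² + 55² (one valid representation with x ≤ y).


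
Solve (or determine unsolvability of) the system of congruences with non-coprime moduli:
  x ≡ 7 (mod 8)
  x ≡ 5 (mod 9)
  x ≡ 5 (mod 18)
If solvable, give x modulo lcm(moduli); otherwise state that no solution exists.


Moduli 8, 9, 18 are not pairwise coprime, so CRT works modulo lcm(m_i) when all pairwise compatibility conditions hold.
Pairwise compatibility: gcd(m_i, m_j) must divide a_i - a_j for every pair.
Merge one congruence at a time:
  Start: x ≡ 7 (mod 8).
  Combine with x ≡ 5 (mod 9): gcd(8, 9) = 1; 5 - 7 = -2, which IS divisible by 1, so compatible.
    Write x = 7 + 8·t and substitute into x ≡ 5 (mod 9): 8·t ≡ 5 − 7 = -2 (mod 9).
    Reduce coefficients mod 9: 8·t ≡ 7 (mod 9).
    The inverse of 8 mod 9 is 8 (since 8·8 = 64 = 7·9 + 1), so t ≡ 8·7 = 56 ≡ 2 (mod 9).
    Then x = 7 + 8·2 = 23, valid modulo lcm(8, 9) = 72: x ≡ 23 (mod 72).
  Combine with x ≡ 5 (mod 18): gcd(72, 18) = 18; 5 - 23 = -18, which IS divisible by 18, so compatible.
    Write x = 23 + 72·t and substitute into x ≡ 5 (mod 18): 72·t ≡ 5 − 23 = -18 (mod 18).
    Divide the congruence (and modulus) by g = 18: 4·t ≡ -1 (mod 1).
    Modulo 1 every t works; take t = 0.
    Then x = 23 + 72·0 = 23, valid modulo lcm(72, 18) = 72: x ≡ 23 (mod 72).
Verify: 23 mod 8 = 7, 23 mod 9 = 5, 23 mod 18 = 5.

x ≡ 23 (mod 72).


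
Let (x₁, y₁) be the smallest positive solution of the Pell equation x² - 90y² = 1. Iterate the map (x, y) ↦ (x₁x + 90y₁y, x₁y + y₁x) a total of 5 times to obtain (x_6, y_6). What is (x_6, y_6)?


Step 1: Find the fundamental solution (x₁, y₁) of x² - 90y² = 1.
  Expand √90 as a continued fraction. a₀ = ⌊√90⌋ = 9; iterate m_{k+1} = d_k·a_k − m_k, d_{k+1} = (90 − m_{k+1}²)/d_k, a_{k+1} = ⌊(a₀ + m_{k+1})/d_{k+1}⌋ (starting m₀ = 0, d₀ = 1), with convergents p_k = a_k·p_{k-1} + p_{k-2}, q_k = a_k·q_{k-1} + q_{k-2} (p₋₁ = 1, q₋₁ = 0):
  k = 0: a₀ = 9; p₀/q₀ = 9/1; p₀² − 90·q₀² = 81 − 90 = -9.
  k = 1: m = 9, d = 9, a = ⌊(9 + 9)/9⌋ = 2; p/q = (2·9 + 1)/(2·1 + 0) = 19/2; p² − 90·q² = 361 − 360 = 1.
  The first convergent with p² − 90·q² = 1 gives the fundamental solution (x₁, y₁) = (19, 2).
Step 2: Apply the recurrence (x_{n+1}, y_{n+1}) = (x₁x_n + 90y₁y_n, x₁y_n + y₁x_n) repeatedly.
  From (x_1, y_1) = (19, 2): x_2 = 19·19 + 90·2·2 = 721; y_2 = 19·2 + 2·19 = 76.
  From (x_2, y_2) = (721, 76): x_3 = 19·721 + 90·2·76 = 27379; y_3 = 19·76 + 2·721 = 2886.
  From (x_3, y_3) = (27379, 2886): x_4 = 19·27379 + 90·2·2886 = 1039681; y_4 = 19·2886 + 2·27379 = 109592.
  From (x_4, y_4) = (1039681, 109592): x_5 = 19·1039681 + 90·2·109592 = 39480499; y_5 = 19·109592 + 2·1039681 = 4161610.
  From (x_5, y_5) = (39480499, 4161610): x_6 = 19·39480499 + 90·2·4161610 = 1499219281; y_6 = 19·4161610 + 2·39480499 = 158031588.
Step 3: Verify x_6² - 90·y_6² = 2247658452522156961 - 2247658452522156960 = 1 (should be 1). ✓

(x_1, y_1) = (19, 2); (x_6, y_6) = (1499219281, 158031588).


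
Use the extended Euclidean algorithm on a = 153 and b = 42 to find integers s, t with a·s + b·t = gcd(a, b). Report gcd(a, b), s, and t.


Euclidean algorithm on (153, 42) — divide until remainder is 0:
  153 = 3 · 42 + 27
  42 = 1 · 27 + 15
  27 = 1 · 15 + 12
  15 = 1 · 12 + 3
  12 = 4 · 3 + 0
gcd(153, 42) = 3.
Track Bezout coefficients alongside the remainders: start with r₀ = 153 = a·1 + b·0 (s = 1, t = 0) and r₁ = 42 = a·0 + b·1 (s = 0, t = 1); each new remainder r_{k+1} = r_{k-1} − q_k·r_k inherits s_{k+1} = s_{k-1} − q_k·s_k, t_{k+1} = t_{k-1} − q_k·t_k, so r_k = a·s_k + b·t_k at every step:
  q = 3: r = 27, s = 1 − 3·0 = 1, t = 0 − 3·1 = -3  (check: 153·1 + 42·(-3) = 27)
  q = 1: r = 15, s = 0 − 1·1 = -1, t = 1 − 1·(-3) = 4  (check: 153·(-1) + 42·4 = 15)
  q = 1: r = 12, s = 1 − 1·(-1) = 2, t = -3 − 1·4 = -7  (check: 153·2 + 42·(-7) = 12)
  q = 1: r = 3, s = -1 − 1·2 = -3, t = 4 − 1·(-7) = 11  (check: 153·(-3) + 42·11 = 3)
The row with r = 3 (the gcd) gives the Bezout coefficients s = -3, t = 11.
Result: 153 · (-3) + 42 · (11) = 3.

gcd(153, 42) = 3; s = -3, t = 11 (check: 153·(-3) + 42·11 = 3).


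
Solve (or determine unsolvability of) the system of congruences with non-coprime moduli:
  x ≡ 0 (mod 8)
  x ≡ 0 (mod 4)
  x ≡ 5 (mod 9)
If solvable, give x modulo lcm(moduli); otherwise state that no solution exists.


Moduli 8, 4, 9 are not pairwise coprime, so CRT works modulo lcm(m_i) when all pairwise compatibility conditions hold.
Pairwise compatibility: gcd(m_i, m_j) must divide a_i - a_j for every pair.
Merge one congruence at a time:
  Start: x ≡ 0 (mod 8).
  Combine with x ≡ 0 (mod 4): gcd(8, 4) = 4; 0 - 0 = 0, which IS divisible by 4, so compatible.
    Write x = 0 + 8·t and substitute into x ≡ 0 (mod 4): 8·t ≡ 0 − 0 = 0 (mod 4).
    Divide the congruence (and modulus) by g = 4: 2·t ≡ 0 (mod 1).
    Modulo 1 every t works; take t = 0.
    Then x = 0 + 8·0 = 0, valid modulo lcm(8, 4) = 8: x ≡ 0 (mod 8).
  Combine with x ≡ 5 (mod 9): gcd(8, 9) = 1; 5 - 0 = 5, which IS divisible by 1, so compatible.
    Write x = 0 + 8·t and substitute into x ≡ 5 (mod 9): 8·t ≡ 5 − 0 = 5 (mod 9).
    The inverse of 8 mod 9 is 8 (since 8·8 = 64 = 7·9 + 1), so t ≡ 8·5 = 40 ≡ 4 (mod 9).
    Then x = 0 + 8·4 = 32, valid modulo lcm(8, 9) = 72: x ≡ 32 (mod 72).
Verify: 32 mod 8 = 0, 32 mod 4 = 0, 32 mod 9 = 5.

x ≡ 32 (mod 72).


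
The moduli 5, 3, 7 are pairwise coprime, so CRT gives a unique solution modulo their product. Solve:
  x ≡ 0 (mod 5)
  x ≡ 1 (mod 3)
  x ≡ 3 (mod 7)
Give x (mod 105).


Moduli 5, 3, 7 are pairwise coprime; by CRT there is a unique solution modulo M = 5 · 3 · 7 = 105.
Solve pairwise, accumulating the modulus:
  Start with x ≡ 0 (mod 5).
  Combine with x ≡ 1 (mod 3): since gcd(5, 3) = 1, we get a unique residue mod 15.
    Write x = 0 + 5·t and substitute into x ≡ 1 (mod 3): 5·t ≡ 1 − 0 = 1 (mod 3).
    Reduce coefficients mod 3: 2·t ≡ 1 (mod 3).
    The inverse of 2 mod 3 is 2 (since 2·2 = 4 = 1·3 + 1), so t ≡ 2·1 = 2 ≡ 2 (mod 3).
    Then x = 0 + 5·2 = 10, valid modulo lcm(5, 3) = 15: x ≡ 10 (mod 15).
  Combine with x ≡ 3 (mod 7): since gcd(15, 7) = 1, we get a unique residue mod 105.
    Write x = 10 + 15·t and substitute into x ≡ 3 (mod 7): 15·t ≡ 3 − 10 = -7 (mod 7).
    Reduce coefficients mod 7: 1·t ≡ 0 (mod 7).
    So t ≡ 0 (mod 7).
    Then x = 10 + 15·0 = 10, valid modulo lcm(15, 7) = 105: x ≡ 10 (mod 105).
Verify: 10 mod 5 = 0 ✓, 10 mod 3 = 1 ✓, 10 mod 7 = 3 ✓.

x ≡ 10 (mod 105).


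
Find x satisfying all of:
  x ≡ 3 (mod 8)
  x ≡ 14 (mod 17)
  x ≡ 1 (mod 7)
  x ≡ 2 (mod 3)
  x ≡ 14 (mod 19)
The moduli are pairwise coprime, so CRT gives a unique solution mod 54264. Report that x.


Product of moduli M = 8 · 17 · 7 · 3 · 19 = 54264.
Merge one congruence at a time:
  Start: x ≡ 3 (mod 8).
  Combine with x ≡ 14 (mod 17); new modulus lcm = 136.
    Write x = 3 + 8·t and substitute into x ≡ 14 (mod 17): 8·t ≡ 14 − 3 = 11 (mod 17).
    The inverse of 8 mod 17 is 15 (since 8·15 = 120 = 7·17 + 1), so t ≡ 15·11 = 165 ≡ 12 (mod 17).
    Then x = 3 + 8·12 = 99, valid modulo lcm(8, 17) = 136: x ≡ 99 (mod 136).
  Combine with x ≡ 1 (mod 7); new modulus lcm = 952.
    Write x = 99 + 136·t and substitute into x ≡ 1 (mod 7): 136·t ≡ 1 − 99 = -98 (mod 7).
    Reduce coefficients mod 7: 3·t ≡ 0 (mod 7).
    The inverse of 3 mod 7 is 5 (since 3·5 = 15 = 2·7 + 1), so t ≡ 5·0 = 0 ≡ 0 (mod 7).
    Then x = 99 + 136·0 = 99, valid modulo lcm(136, 7) = 952: x ≡ 99 (mod 952).
  Combine with x ≡ 2 (mod 3); new modulus lcm = 2856.
    Write x = 99 + 952·t and substitute into x ≡ 2 (mod 3): 952·t ≡ 2 − 99 = -97 (mod 3).
    Reduce coefficients mod 3: 1·t ≡ 2 (mod 3).
    So t ≡ 2 (mod 3).
    Then x = 99 + 952·2 = 2003, valid modulo lcm(952, 3) = 2856: x ≡ 2003 (mod 2856).
  Combine with x ≡ 14 (mod 19); new modulus lcm = 54264.
    Write x = 2003 + 2856·t and substitute into x ≡ 14 (mod 19): 2856·t ≡ 14 − 2003 = -1989 (mod 19).
    Reduce coefficients mod 19: 6·t ≡ 6 (mod 19).
    The inverse of 6 mod 19 is 16 (since 6·16 = 96 = 5·19 + 1), so t ≡ 16·6 = 96 ≡ 1 (mod 19).
    Then x = 2003 + 2856·1 = 4859, valid modulo lcm(2856, 19) = 54264: x ≡ 4859 (mod 54264).
Verify against each original: 4859 mod 8 = 3, 4859 mod 17 = 14, 4859 mod 7 = 1, 4859 mod 3 = 2, 4859 mod 19 = 14.

x ≡ 4859 (mod 54264).


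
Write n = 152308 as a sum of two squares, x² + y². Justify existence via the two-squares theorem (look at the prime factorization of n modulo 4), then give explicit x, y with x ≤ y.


Step 1: Factor n = 152308 = 2^2 · 13 · 29 · 101.
Step 2: Check the mod-4 condition on each prime factor: 2 = 2 (special); 13 ≡ 1 (mod 4), exponent 1; 29 ≡ 1 (mod 4), exponent 1; 101 ≡ 1 (mod 4), exponent 1.
All primes ≡ 3 (mod 4) appear to even exponent (or don't appear), so by the two-squares theorem n IS expressible as a sum of two squares.
Step 3: Build a representation. Group n = k² · m with k = 2 and m = 13 · 29 · 101 = 38077 (a product of primes ≡ 1 (mod 4)); a representation of m scales to one of n via (k·x)² + (k·y)² = k²(x² + y²). Each prime p ≡ 1 (mod 4) is itself a sum of two squares; find a² by testing p − a² for a perfect square:
  13: 13 − 1² = 12, 13 − 2² = 9 = 3² ⇒ 13 = 2² + 3².
  29: 29 − 1² = 28, 29 − 2² = 25 = 5² ⇒ 29 = 2² + 5².
  101: 101 − 1² = 100 = 10² ⇒ 101 = 1² + 10².
  Combine using the Brahmagupta–Fibonacci identity (a² + b²)(c² + d²) = (ac − bd)² + (ad + bc)² = (ac + bd)² + (ad − bc)²:
  13 · 29 = 377: from (2² + 3²)(2² + 5²), take (2·2 − 3·5, 2·5 + 3·2) = (4 − 15, 10 + 6) = (-11, 16); dropping signs (only squares matter) gives (11, 16); check 11² + 16² = 121 + 256 = 377 ✓.
  377 · 101 = 38077: from (11² + 16²)(1² + 10²), take (11·1 − 16·10, 11·10 + 16·1) = (11 − 160, 110 + 16) = (-149, 126); dropping signs (only squares matter) gives (149, 126); check 149² + 126² = 22201 + 15876 = 38077 ✓.
  Scale by k = 2: (2·149, 2·126) = (298, 252).
Step 4: Order so x ≤ y and verify: 252² + 298² = 63504 + 88804 = 152308 = n. ✓

n = 152308 = 252² + 298² (one valid representation with x ≤ y).


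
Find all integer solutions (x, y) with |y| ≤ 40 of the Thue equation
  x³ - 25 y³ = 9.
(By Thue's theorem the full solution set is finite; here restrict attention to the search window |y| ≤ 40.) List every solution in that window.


The equation is x³ - 25y³ = 9. For fixed y, x³ = 25·y³ + 9, so a solution requires the RHS to be a perfect cube.
Strategy: iterate y from -40 to 40, compute RHS = 25·y³ + 9, and check whether it is a (positive or negative) perfect cube.
Check small values of y:
  y = 0: RHS = 9 is not a perfect cube.
  y = 1: RHS = 34 is not a perfect cube.
  y = -1: RHS = -16 is not a perfect cube.
  y = 2: RHS = 209 is not a perfect cube.
  y = -2: RHS = -191 is not a perfect cube.
  y = 3: RHS = 684 is not a perfect cube.
  y = -3: RHS = -666 is not a perfect cube.
Continuing the search up to |y| = 40 finds no solutions either.
No (x, y) in the scanned range satisfies the equation.

No integer solutions with |y| ≤ 40.


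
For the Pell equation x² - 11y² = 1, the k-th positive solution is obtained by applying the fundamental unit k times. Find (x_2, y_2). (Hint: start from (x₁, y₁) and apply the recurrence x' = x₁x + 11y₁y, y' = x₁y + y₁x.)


Step 1: Find the fundamental solution (x₁, y₁) of x² - 11y² = 1.
  Expand √11 as a continued fraction. a₀ = ⌊√11⌋ = 3; iterate m_{k+1} = d_k·a_k − m_k, d_{k+1} = (11 − m_{k+1}²)/d_k, a_{k+1} = ⌊(a₀ + m_{k+1})/d_{k+1}⌋ (starting m₀ = 0, d₀ = 1), with convergents p_k = a_k·p_{k-1} + p_{k-2}, q_k = a_k·q_{k-1} + q_{k-2} (p₋₁ = 1, q₋₁ = 0):
  k = 0: a₀ = 3; p₀/q₀ = 3/1; p₀² − 11·q₀² = 9 − 11 = -2.
  k = 1: m = 3, d = 2, a = ⌊(3 + 3)/2⌋ = 3; p/q = (3·3 + 1)/(3·1 + 0) = 10/3; p² − 11·q² = 100 − 99 = 1.
  The first convergent with p² − 11·q² = 1 gives the fundamental solution (x₁, y₁) = (10, 3).
Step 2: Apply the recurrence (x_{n+1}, y_{n+1}) = (x₁x_n + 11y₁y_n, x₁y_n + y₁x_n) repeatedly.
  From (x_1, y_1) = (10, 3): x_2 = 10·10 + 11·3·3 = 199; y_2 = 10·3 + 3·10 = 60.
Step 3: Verify x_2² - 11·y_2² = 39601 - 39600 = 1 (should be 1). ✓

(x_1, y_1) = (10, 3); (x_2, y_2) = (199, 60).


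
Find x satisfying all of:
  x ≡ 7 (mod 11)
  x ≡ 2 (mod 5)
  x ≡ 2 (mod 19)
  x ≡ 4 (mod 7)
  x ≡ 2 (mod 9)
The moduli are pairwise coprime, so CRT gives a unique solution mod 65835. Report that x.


Product of moduli M = 11 · 5 · 19 · 7 · 9 = 65835.
Merge one congruence at a time:
  Start: x ≡ 7 (mod 11).
  Combine with x ≡ 2 (mod 5); new modulus lcm = 55.
    Write x = 7 + 11·t and substitute into x ≡ 2 (mod 5): 11·t ≡ 2 − 7 = -5 (mod 5).
    Reduce coefficients mod 5: 1·t ≡ 0 (mod 5).
    So t ≡ 0 (mod 5).
    Then x = 7 + 11·0 = 7, valid modulo lcm(11, 5) = 55: x ≡ 7 (mod 55).
  Combine with x ≡ 2 (mod 19); new modulus lcm = 1045.
    Write x = 7 + 55·t and substitute into x ≡ 2 (mod 19): 55·t ≡ 2 − 7 = -5 (mod 19).
    Reduce coefficients mod 19: 17·t ≡ 14 (mod 19).
    The inverse of 17 mod 19 is 9 (since 17·9 = 153 = 8·19 + 1), so t ≡ 9·14 = 126 ≡ 12 (mod 19).
    Then x = 7 + 55·12 = 667, valid modulo lcm(55, 19) = 1045: x ≡ 667 (mod 1045).
  Combine with x ≡ 4 (mod 7); new modulus lcm = 7315.
    Write x = 667 + 1045·t and substitute into x ≡ 4 (mod 7): 1045·t ≡ 4 − 667 = -663 (mod 7).
    Reduce coefficients mod 7: 2·t ≡ 2 (mod 7).
    The inverse of 2 mod 7 is 4 (since 2·4 = 8 = 1·7 + 1), so t ≡ 4·2 = 8 ≡ 1 (mod 7).
    Then x = 667 + 1045·1 = 1712, valid modulo lcm(1045, 7) = 7315: x ≡ 1712 (mod 7315).
  Combine with x ≡ 2 (mod 9); new modulus lcm = 65835.
    Write x = 1712 + 7315·t and substitute into x ≡ 2 (mod 9): 7315·t ≡ 2 − 1712 = -1710 (mod 9).
    Reduce coefficients mod 9: 7·t ≡ 0 (mod 9).
    The inverse of 7 mod 9 is 4 (since 7·4 = 28 = 3·9 + 1), so t ≡ 4·0 = 0 ≡ 0 (mod 9).
    Then x = 1712 + 7315·0 = 1712, valid modulo lcm(7315, 9) = 65835: x ≡ 1712 (mod 65835).
Verify against each original: 1712 mod 11 = 7, 1712 mod 5 = 2, 1712 mod 19 = 2, 1712 mod 7 = 4, 1712 mod 9 = 2.

x ≡ 1712 (mod 65835).
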